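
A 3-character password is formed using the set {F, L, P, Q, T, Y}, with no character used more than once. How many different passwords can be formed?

120

Choose and order 3 of the 6 symbols: the first character has 6 options, the next 5, then 4.
6 × 5 × 4 = 120.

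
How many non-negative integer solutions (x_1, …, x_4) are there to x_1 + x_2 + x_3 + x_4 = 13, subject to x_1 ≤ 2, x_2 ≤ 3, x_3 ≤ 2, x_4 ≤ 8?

10

By stars and bars, unrestricted non-negative solutions to x_1+…+x_4 = 13 number C(13+3,3) = 560.
Subtract solutions that violate a single cap (substitute x_i' = x_i − (cap_i+1)): x_1 ≥ 3 gives C(13,3) = 286; x_2 ≥ 4 gives C(12,3) = 220; x_3 ≥ 3 gives C(13,3) = 286; x_4 ≥ 9 gives C(7,3) = 35. Together 827.
Add back pairs where two caps are both exceeded: 84 + 120 + 4 + 84 + 1 + 4 = 297.
Subtract triples: 20 + 0 + 0 + 0 = 20.
By inclusion–exclusion the count is 560 − 827 + 297 − 20 = 10.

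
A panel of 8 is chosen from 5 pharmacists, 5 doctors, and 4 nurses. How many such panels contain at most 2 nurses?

Split by how many nurses are chosen (0 through 2).
Sum: C(4,0)·C(10,8) + C(4,1)·C(10,7) + C(4,2)·C(10,6) = 45 + 480 + 1260 = 1785.

1785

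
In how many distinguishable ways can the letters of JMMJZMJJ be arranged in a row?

JMMJZMJJ has 8 letters with J appearing 4 times and M appearing 3 times.
Dividing 8! = 40320 by 4!·3! = 144 for the repeated letters gives 280.

280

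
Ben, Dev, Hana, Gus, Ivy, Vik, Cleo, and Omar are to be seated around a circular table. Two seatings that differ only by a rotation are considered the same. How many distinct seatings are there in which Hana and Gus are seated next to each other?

Glue Hana and Gus into a block (2 internal orders). Seating 7 units around a circle gives (6)! arrangements.
So 2 × (6)! = 2 × 720 = 1440.

1440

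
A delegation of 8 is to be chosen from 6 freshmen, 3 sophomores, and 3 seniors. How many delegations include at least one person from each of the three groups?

With no constraint there are C(12,8) = 495 possible selections.
Selections missing a whole group: no freshmen → C(6,8) = 0; no sophomores → C(9,8) = 9; no seniors → C(9,8) = 9.
Add back selections omitting two groups (i.e. drawn from a single group): C(6,8) + C(3,8) + C(3,8) = 0.
By inclusion–exclusion: 495 − 18 + 0 = 477.

477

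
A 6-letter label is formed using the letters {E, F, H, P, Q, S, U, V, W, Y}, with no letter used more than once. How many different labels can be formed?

151200

With no repetition, fill the 6 letters in order: 10 choices, then 9, down to 5.
10 × 9 × 8 × 7 × 6 × 5 = 151200.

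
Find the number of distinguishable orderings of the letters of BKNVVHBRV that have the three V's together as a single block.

Treat the 3 copies of V as a single block. The multiset to arrange is then {VVV, B, B, H, K, N, R}, 7 items in all.
That gives (7)!/(2!) = 2520 arrangements.

2520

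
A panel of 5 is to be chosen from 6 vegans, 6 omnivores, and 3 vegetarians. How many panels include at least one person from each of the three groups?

1971

With no constraint there are C(15,5) = 3003 possible selections.
Selections missing a whole group: no vegans → C(9,5) = 126; no omnivores → C(9,5) = 126; no vegetarians → C(12,5) = 792.
Add back selections omitting two groups (i.e. drawn from a single group): C(6,5) + C(6,5) + C(3,5) = 12.
By inclusion–exclusion: 3003 − 1044 + 12 = 1971.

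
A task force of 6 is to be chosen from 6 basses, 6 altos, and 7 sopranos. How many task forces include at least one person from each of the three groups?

22785

With no constraint there are C(19,6) = 27132 possible selections.
Selections missing a whole group: no basses → C(13,6) = 1716; no altos → C(13,6) = 1716; no sopranos → C(12,6) = 924.
Add back selections omitting two groups (i.e. drawn from a single group): C(6,6) + C(6,6) + C(7,6) = 9.
By inclusion–exclusion: 27132 − 4356 + 9 = 22785.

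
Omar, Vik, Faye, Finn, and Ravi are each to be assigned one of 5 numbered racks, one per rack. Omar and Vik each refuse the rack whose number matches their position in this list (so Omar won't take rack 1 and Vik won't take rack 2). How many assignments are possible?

78

Let Aᵢ (for i ∈ {1, 2}) be the placements that put person i in their forbidden rack. Any j of these fix j positions, leaving (5−j)! ways to fill the rest, and there are C(2,j) ways to pick which j.
By inclusion–exclusion, the number of valid placements is Σ_{j=0}^{2} (−1)^j C(2,j)·(5−j)!.
Computing: 120 − 48 + 6 = 78.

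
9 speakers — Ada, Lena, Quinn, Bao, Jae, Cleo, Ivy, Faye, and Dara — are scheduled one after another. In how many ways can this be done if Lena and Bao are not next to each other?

Of the 9! = 362880 arrangements, those with Lena and Bao adjacent number 2 × 8! = 80640 (treat the pair as a block with 2 internal orders).
So 362880 − 80640 = 282240 arrangements keep them apart.

282240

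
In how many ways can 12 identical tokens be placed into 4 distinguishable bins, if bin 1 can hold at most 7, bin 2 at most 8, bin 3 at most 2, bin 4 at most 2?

By stars and bars, unrestricted non-negative solutions to x_1+…+x_4 = 12 number C(12+3,3) = 455.
Subtract solutions that violate a single cap (substitute x_i' = x_i − (cap_i+1)): x_1 ≥ 8 gives C(7,3) = 35; x_2 ≥ 9 gives C(6,3) = 20; x_3 ≥ 3 gives C(12,3) = 220; x_4 ≥ 3 gives C(12,3) = 220. Together 495.
Add back pairs where two caps are both exceeded: 0 + 4 + 4 + 1 + 1 + 84 = 94.
By inclusion–exclusion the count is 455 − 495 + 94 = 54.

54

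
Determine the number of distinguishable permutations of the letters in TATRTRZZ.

1680

TATRTRZZ has 8 letters with R appearing twice, T appearing 3 times, and Z appearing twice.
The number of distinct arrangements is 8!/(3!·2!·2!) = 40320/24 = 1680.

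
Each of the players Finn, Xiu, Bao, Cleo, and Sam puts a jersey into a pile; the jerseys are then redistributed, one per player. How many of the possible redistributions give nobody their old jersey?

Let Aᵢ be the assignments in which player i gets their old jersey. We want the size of the complement of A₁∪…∪A_5.
By inclusion–exclusion this is Σ_{j=0}^{5} (−1)^j C(5,j)·(5−j)!.
Computing: 120 − 120 + 60 − 20 + 5 − 1 = 44.

44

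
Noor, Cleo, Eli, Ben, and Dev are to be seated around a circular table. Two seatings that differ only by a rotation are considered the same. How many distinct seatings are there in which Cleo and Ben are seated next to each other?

12

Glue Cleo and Ben into a block (2 internal orders). Seating 4 units around a circle gives (3)! arrangements.
So 2 × (3)! = 2 × 6 = 12.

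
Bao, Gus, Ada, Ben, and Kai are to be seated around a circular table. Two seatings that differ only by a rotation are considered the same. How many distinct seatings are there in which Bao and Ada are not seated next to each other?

12

Without the restriction there are (4)! = 24 seatings.
Those with Bao next to Ada: fuse the pair into one unit and seat 4 units around a circle — 2·(3)! = 12.
Subtracting, 24 − 12 = 12.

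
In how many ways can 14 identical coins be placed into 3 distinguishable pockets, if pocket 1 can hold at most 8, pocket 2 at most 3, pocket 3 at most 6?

10

Ignoring the caps, the number of non-negative solutions to x_1+…+x_3 = 14 is C(16,2) = 120.
Subtract solutions that violate a single cap (substitute x_i' = x_i − (cap_i+1)): x_1 ≥ 9 gives C(7,2) = 21; x_2 ≥ 4 gives C(12,2) = 66; x_3 ≥ 7 gives C(9,2) = 36. Together 123.
Add back pairs where two caps are both exceeded: 3 + 0 + 10 = 13.
By inclusion–exclusion the count is 120 − 123 + 13 = 10.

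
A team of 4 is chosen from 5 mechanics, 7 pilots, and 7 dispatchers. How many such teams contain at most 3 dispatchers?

3841

Split by how many dispatchers are chosen (0 through 3).
Sum: C(7,0)·C(12,4) + C(7,1)·C(12,3) + C(7,2)·C(12,2) + C(7,3)·C(12,1) = 495 + 1540 + 1386 + 420 = 3841.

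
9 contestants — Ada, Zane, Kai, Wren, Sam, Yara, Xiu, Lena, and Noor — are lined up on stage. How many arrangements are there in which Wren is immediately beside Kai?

80640

Place the 7 others and the Wren-Kai pair as 8 objects in a line; the pair has 2 internal arrangements.
That gives 2 × 8! = 2 × 40320 = 80640.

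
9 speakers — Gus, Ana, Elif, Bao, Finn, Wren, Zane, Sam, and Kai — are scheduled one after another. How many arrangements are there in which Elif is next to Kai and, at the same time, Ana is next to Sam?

Treat {Elif,Kai} as one block (2 orders) and {Ana,Sam} as another (2 orders).
That leaves 7 units to arrange: 2 × 2 × 7! = 4 × 5040 = 20160.

20160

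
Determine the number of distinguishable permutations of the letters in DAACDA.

60

The 6 letters of DAACDA have repeats: A appearing 3 times and D appearing twice.
Dividing 6! = 720 by 3!·2! = 12 for the repeated letters gives 60.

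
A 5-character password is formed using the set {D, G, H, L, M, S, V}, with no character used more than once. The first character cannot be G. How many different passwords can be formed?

The first character has 7−1 = 6 choices (anything except G).
The remaining 4 characters are filled from the other 6 symbols without repetition: 6 × 5 × 4 × 3 = 360.
Total: 6 × 360 = 2160.

2160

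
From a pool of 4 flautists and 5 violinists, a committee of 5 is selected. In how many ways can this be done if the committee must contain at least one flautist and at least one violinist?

125

With no constraint there are C(9,5) = 126 possible selections.
Subtract selections that omit an entire group: no flautists → C(5,5) = 1; no violinists → C(4,5) = 0.
Both groups omitted at once is impossible, so 126 − 1 = 125.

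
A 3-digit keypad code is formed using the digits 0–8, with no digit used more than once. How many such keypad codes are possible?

504

Choose and order 3 of the 9 symbols: the first digit has 9 options, the next 8, then 7.
That product is 9 × 8 × 7 = 504.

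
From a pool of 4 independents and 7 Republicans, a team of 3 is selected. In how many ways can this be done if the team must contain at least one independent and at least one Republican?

Total 3-person selections from all 11: C(11,3) = 165.
Selections missing a whole group: no independents → C(7,3) = 35; no Republicans → C(4,3) = 4.
Both groups omitted at once is impossible, so 165 − 39 = 126.

126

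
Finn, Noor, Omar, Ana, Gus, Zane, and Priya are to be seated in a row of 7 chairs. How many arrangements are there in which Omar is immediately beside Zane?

1440

Glue Omar and Zane into one block (2 internal orders), leaving 6 units to arrange in a row.
So the count is 2·(6)! = 1440.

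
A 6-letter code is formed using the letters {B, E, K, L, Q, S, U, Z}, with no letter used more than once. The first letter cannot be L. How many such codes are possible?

The first letter has 8−1 = 7 choices (anything except L).
The remaining 5 letters are filled from the other 7 symbols without repetition: 7 × 6 × 5 × 4 × 3 = 2520.
Total: 7 × 2520 = 17640.

17640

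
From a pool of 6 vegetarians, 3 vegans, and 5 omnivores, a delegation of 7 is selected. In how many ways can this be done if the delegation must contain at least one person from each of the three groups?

3058

Unrestricted: C(14,7) = 3432 ways to pick any 7 of the 14.
Selections missing a whole group: no vegetarians → C(8,7) = 8; no vegans → C(11,7) = 330; no omnivores → C(9,7) = 36.
Add back selections omitting two groups (i.e. drawn from a single group): C(6,7) + C(3,7) + C(5,7) = 0.
By inclusion–exclusion: 3432 − 374 + 0 = 3058.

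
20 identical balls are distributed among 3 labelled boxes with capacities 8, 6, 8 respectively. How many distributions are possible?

6

By stars and bars, unrestricted non-negative solutions to x_1+…+x_3 = 20 number C(20+2,2) = 231.
Subtract solutions that violate a single cap (substitute x_i' = x_i − (cap_i+1)): x_1 ≥ 9 gives C(13,2) = 78; x_2 ≥ 7 gives C(15,2) = 105; x_3 ≥ 9 gives C(13,2) = 78. Together 261.
Add back pairs where two caps are both exceeded: 15 + 6 + 15 = 36.
By inclusion–exclusion the count is 231 − 261 + 36 = 6.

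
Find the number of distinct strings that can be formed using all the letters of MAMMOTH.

Letter multiplicities in MAMMOTH: A×1, H×1, M×3, O×1, T×1.
The number of distinct arrangements is 7!/(3!) = 5040/6 = 840.

840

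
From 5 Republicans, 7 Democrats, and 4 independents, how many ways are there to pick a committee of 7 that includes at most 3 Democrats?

Split by how many Democrats are chosen (0 through 3).
Sum: C(7,0)·C(9,7) + C(7,1)·C(9,6) + C(7,2)·C(9,5) + C(7,3)·C(9,4) = 36 + 588 + 2646 + 4410 = 7680.

7680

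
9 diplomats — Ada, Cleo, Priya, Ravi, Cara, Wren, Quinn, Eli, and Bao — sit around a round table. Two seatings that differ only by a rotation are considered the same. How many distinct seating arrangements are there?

40320

Around a circle, 9 distinct people have 9!/9 = (8)! = 40320 rotationally distinct seatings.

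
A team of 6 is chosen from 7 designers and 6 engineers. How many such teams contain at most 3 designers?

1058

Split by how many designers are chosen (0 through 3).
Sum: C(7,0)·C(6,6) + C(7,1)·C(6,5) + C(7,2)·C(6,4) + C(7,3)·C(6,3) = 1 + 42 + 315 + 700 = 1058.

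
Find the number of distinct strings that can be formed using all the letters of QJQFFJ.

The 6 letters of QJQFFJ have repeats: F appearing twice, J appearing twice, and Q appearing twice.
So there are 6! / (2!·2!·2!) = 90 distinguishable arrangements.

90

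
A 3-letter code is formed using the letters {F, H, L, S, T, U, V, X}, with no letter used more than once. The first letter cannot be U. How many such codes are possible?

The first letter has 8−1 = 7 choices (anything except U).
The remaining 2 letters are filled from the other 7 symbols without repetition: 7 × 6 = 42.
Total: 7 × 42 = 294.

294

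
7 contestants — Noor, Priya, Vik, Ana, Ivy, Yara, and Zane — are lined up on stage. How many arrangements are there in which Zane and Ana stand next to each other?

1440

Place the 5 others and the Zane-Ana pair as 6 objects in a line; the pair has 2 internal arrangements.
So the count is 2·(6)! = 1440.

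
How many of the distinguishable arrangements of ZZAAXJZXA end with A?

1680

With the last slot taken by A, it remains to arrange the other 8 letters (ZZAXJZXA).
Those 8 letters have A appearing twice, X appearing twice, and Z appearing 3 times, giving (8)!/(3!·2!·2!) = 1680.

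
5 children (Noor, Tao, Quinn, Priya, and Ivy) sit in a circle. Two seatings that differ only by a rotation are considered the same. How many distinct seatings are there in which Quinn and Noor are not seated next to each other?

All circular seatings of 5 people number (4)! = 24.
Those with Quinn next to Noor: fuse the pair into one unit and seat 4 units around a circle — 2·(3)! = 12.
Subtracting, 24 − 12 = 12.

12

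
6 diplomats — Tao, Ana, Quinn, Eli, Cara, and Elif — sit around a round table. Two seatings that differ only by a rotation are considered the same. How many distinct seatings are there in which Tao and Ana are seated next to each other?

48

Glue Tao and Ana into a block (2 internal orders). Seating 5 units around a circle gives (4)! arrangements.
So 2 × (4)! = 2 × 24 = 48.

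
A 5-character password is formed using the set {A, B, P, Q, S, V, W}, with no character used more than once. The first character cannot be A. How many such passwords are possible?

The first character has 7−1 = 6 choices (anything except A).
The remaining 4 characters are filled from the other 6 symbols without repetition: 6 × 5 × 4 × 3 = 360.
Total: 6 × 360 = 2160.

2160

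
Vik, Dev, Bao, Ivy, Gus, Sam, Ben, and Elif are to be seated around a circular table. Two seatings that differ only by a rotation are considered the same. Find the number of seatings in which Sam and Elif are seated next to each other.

1440

Treat {Sam, Elif} as one unit (2 internal orders) and seat the resulting 7 units around the table: (6)! circular arrangements.
So 2 × (6)! = 2 × 720 = 1440.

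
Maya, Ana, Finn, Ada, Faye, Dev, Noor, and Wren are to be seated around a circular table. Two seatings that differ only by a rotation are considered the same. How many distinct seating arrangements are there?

5040

Fix one person's seat to break rotational symmetry; the remaining 7 people can be arranged in (7)! = 5040 ways.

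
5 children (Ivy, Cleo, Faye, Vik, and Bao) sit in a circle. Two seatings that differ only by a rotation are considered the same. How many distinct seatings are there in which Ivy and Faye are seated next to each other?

12

Glue Ivy and Faye into a block (2 internal orders). Seating 4 units around a circle gives (3)! arrangements.
So 2 × (3)! = 2 × 6 = 12.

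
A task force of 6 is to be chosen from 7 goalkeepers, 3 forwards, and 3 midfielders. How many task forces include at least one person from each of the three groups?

With no constraint there are C(13,6) = 1716 possible selections.
Subtract selections that omit an entire group: no goalkeepers → C(6,6) = 1; no forwards → C(10,6) = 210; no midfielders → C(10,6) = 210.
Add back selections omitting two groups (i.e. drawn from a single group): C(7,6) + C(3,6) + C(3,6) = 7.
By inclusion–exclusion: 1716 − 421 + 7 = 1302.

1302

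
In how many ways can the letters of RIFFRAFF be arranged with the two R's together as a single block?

Treat the 2 copies of R as a single block. The multiset to arrange is then {RR, A, F, F, F, F, I}, 7 items in all.
That gives (7)!/(4!) = 210 arrangements.

210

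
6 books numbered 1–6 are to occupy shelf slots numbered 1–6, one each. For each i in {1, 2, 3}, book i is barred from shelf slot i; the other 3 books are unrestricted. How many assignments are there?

426

Let Aᵢ (for i ∈ {1, 2, 3}) be the placements that put book i in its forbidden shelf slot. Any j of these fix j positions, leaving (6−j)! ways to fill the rest, and there are C(3,j) ways to pick which j.
By inclusion–exclusion, the number of valid placements is Σ_{j=0}^{3} (−1)^j C(3,j)·(6−j)!.
Computing: 720 − 360 + 72 − 6 = 426.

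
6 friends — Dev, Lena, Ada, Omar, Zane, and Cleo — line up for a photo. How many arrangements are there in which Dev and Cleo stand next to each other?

240

Glue Dev and Cleo into one block (2 internal orders), leaving 5 units to arrange in a row.
So the count is 2·(5)! = 240.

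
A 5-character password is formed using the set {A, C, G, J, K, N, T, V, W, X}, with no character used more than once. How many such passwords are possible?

30240

Choose and order 5 of the 10 symbols: the first character has 10 options, the next 9, and so on down to 6.
That product is 10 × 9 × 8 × 7 × 6 = 30240.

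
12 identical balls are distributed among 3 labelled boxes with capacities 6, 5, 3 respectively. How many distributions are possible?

Without the upper bounds there are C(14,2) = 91 ways to split 12 among 3 boxes.
Subtract solutions that violate a single cap (substitute x_i' = x_i − (cap_i+1)): x_1 ≥ 7 gives C(7,2) = 21; x_2 ≥ 6 gives C(8,2) = 28; x_3 ≥ 4 gives C(10,2) = 45. Together 94.
Add back pairs where two caps are both exceeded: 0 + 3 + 6 = 9.
By inclusion–exclusion the count is 91 − 94 + 9 = 6.

6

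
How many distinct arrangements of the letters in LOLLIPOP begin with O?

420

With the first slot taken by O, it remains to arrange the other 7 letters (LLLIPOP).
Those 7 letters have L appearing 3 times and P appearing twice, giving (7)!/(3!·2!) = 420.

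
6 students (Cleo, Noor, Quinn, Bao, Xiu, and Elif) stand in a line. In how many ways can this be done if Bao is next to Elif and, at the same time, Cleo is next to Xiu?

Treat {Bao,Elif} as one block (2 orders) and {Cleo,Xiu} as another (2 orders).
That leaves 4 units to arrange: 2 × 2 × 4! = 4 × 24 = 96.

96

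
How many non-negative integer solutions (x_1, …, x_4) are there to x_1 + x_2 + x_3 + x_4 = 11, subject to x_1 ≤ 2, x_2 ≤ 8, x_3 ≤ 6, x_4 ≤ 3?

74

By stars and bars, unrestricted non-negative solutions to x_1+…+x_4 = 11 number C(11+3,3) = 364.
Subtract solutions that violate a single cap (substitute x_i' = x_i − (cap_i+1)): x_1 ≥ 3 gives C(11,3) = 165; x_2 ≥ 9 gives C(5,3) = 10; x_3 ≥ 7 gives C(7,3) = 35; x_4 ≥ 4 gives C(10,3) = 120. Together 330.
Add back pairs where two caps are both exceeded: 0 + 4 + 35 + 0 + 0 + 1 = 40.
By inclusion–exclusion the count is 364 − 330 + 40 = 74.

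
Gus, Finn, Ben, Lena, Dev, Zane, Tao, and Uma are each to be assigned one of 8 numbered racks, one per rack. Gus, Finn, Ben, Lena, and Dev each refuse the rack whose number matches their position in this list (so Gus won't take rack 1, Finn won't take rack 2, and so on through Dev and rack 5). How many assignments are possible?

Let Aᵢ (for 1 ≤ i ≤ 5) be the placements that put person i in their forbidden rack. Any j of these fix j positions, leaving (8−j)! ways to fill the rest, and there are C(5,j) ways to pick which j.
By inclusion–exclusion, the number of valid placements is Σ_{j=0}^{5} (−1)^j C(5,j)·(8−j)!.
Computing: 40320 − 25200 + 7200 − 1200 + 120 − 6 = 21234.

21234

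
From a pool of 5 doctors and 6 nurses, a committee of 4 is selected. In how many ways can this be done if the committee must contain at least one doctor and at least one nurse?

With no constraint there are C(11,4) = 330 possible selections.
Subtract selections that omit an entire group: no doctors → C(6,4) = 15; no nurses → C(5,4) = 5.
Both groups omitted at once is impossible, so 330 − 20 = 310.

310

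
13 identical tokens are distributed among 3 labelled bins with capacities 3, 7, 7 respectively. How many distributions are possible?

14

Without the upper bounds there are C(15,2) = 105 ways to split 13 among 3 bins.
Subtract solutions that violate a single cap (substitute x_i' = x_i − (cap_i+1)): x_1 ≥ 4 gives C(11,2) = 55; x_2 ≥ 8 gives C(7,2) = 21; x_3 ≥ 8 gives C(7,2) = 21. Together 97.
Add back pairs where two caps are both exceeded: 3 + 3 + 0 = 6.
By inclusion–exclusion the count is 105 − 97 + 6 = 14.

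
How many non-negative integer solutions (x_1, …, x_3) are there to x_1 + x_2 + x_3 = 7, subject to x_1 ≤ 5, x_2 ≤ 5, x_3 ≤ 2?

15

Ignoring the caps, the number of non-negative solutions to x_1+…+x_3 = 7 is C(9,2) = 36.
Subtract solutions that violate a single cap (substitute x_i' = x_i − (cap_i+1)): x_1 ≥ 6 gives C(3,2) = 3; x_2 ≥ 6 gives C(3,2) = 3; x_3 ≥ 3 gives C(6,2) = 15. Together 21.
No two caps can be exceeded simultaneously, so the pair terms are all 0.
By inclusion–exclusion the count is 36 − 21 + 0 = 15.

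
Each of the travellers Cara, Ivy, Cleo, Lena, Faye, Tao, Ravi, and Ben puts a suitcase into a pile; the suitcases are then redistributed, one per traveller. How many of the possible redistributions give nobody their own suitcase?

This is the derangement count D_8: permutations of 8 items with no fixed point.
By inclusion–exclusion this is Σ_{j=0}^{8} (−1)^j C(8,j)·(8−j)!.
Computing: 40320 − 40320 + 20160 − 6720 + 1680 − 336 + 56 − 8 + 1 = 14833.

14833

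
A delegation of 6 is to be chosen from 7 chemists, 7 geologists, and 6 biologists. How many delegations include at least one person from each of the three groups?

Unrestricted: C(20,6) = 38760 ways to pick any 6 of the 20.
Selections missing a whole group: no chemists → C(13,6) = 1716; no geologists → C(13,6) = 1716; no biologists → C(14,6) = 3003.
Add back selections omitting two groups (i.e. drawn from a single group): C(7,6) + C(7,6) + C(6,6) = 15.
By inclusion–exclusion: 38760 − 6435 + 15 = 32340.

32340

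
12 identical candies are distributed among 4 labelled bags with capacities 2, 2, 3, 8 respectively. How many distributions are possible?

18

Without the upper bounds there are C(15,3) = 455 ways to split 12 among 4 bags.
Subtract solutions that violate a single cap (substitute x_i' = x_i − (cap_i+1)): x_1 ≥ 3 gives C(12,3) = 220; x_2 ≥ 3 gives C(12,3) = 220; x_3 ≥ 4 gives C(11,3) = 165; x_4 ≥ 9 gives C(6,3) = 20. Together 625.
Add back pairs where two caps are both exceeded: 84 + 56 + 1 + 56 + 1 + 0 = 198.
Subtract triples: 10 + 0 + 0 + 0 = 10.
By inclusion–exclusion the count is 455 − 625 + 198 − 10 = 18.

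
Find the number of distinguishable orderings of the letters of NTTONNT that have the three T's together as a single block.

Treat the 3 copies of T as a single block. The multiset to arrange is then {TTT, N, N, N, O}, 5 items in all.
That gives (5)!/(3!) = 20 arrangements.

20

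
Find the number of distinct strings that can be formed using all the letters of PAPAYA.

Letter multiplicities in PAPAYA: A×3, P×2, Y×1.
Dividing 6! = 720 by 3!·2! = 12 for the repeated letters gives 60.

60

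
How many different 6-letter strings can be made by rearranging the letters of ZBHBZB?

60

ZBHBZB has 6 letters with B appearing 3 times and Z appearing twice.
Dividing 6! = 720 by 3!·2! = 12 for the repeated letters gives 60.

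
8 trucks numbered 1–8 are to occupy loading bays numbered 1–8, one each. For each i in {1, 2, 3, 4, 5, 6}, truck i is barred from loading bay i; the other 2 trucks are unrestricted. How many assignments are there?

Let Aᵢ (for 1 ≤ i ≤ 6) be the placements that put truck i in its forbidden loading bay. Any j of these fix j positions, leaving (8−j)! ways to fill the rest, and there are C(6,j) ways to pick which j.
By inclusion–exclusion, the number of valid placements is Σ_{j=0}^{6} (−1)^j C(6,j)·(8−j)!.
Computing: 40320 − 30240 + 10800 − 2400 + 360 − 36 + 2 = 18806.

18806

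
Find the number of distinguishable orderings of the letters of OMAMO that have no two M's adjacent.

18

There are 5!/(2!·2!) = 30 arrangements of OMAMO in total.
Arrangements with the M's together: treat MM as one letter, giving (4)!/(2!) = 12.
Hence 30 − 12 = 18.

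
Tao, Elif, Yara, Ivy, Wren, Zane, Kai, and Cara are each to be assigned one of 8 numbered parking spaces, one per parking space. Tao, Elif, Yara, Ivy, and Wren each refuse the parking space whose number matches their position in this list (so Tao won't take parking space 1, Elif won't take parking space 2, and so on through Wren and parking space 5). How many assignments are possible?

Let Aᵢ (for 1 ≤ i ≤ 5) be the placements that put person i in their forbidden parking space. Any j of these fix j positions, leaving (8−j)! ways to fill the rest, and there are C(5,j) ways to pick which j.
By inclusion–exclusion, the number of valid placements is Σ_{j=0}^{5} (−1)^j C(5,j)·(8−j)!.
Computing: 40320 − 25200 + 7200 − 1200 + 120 − 6 = 21234.

21234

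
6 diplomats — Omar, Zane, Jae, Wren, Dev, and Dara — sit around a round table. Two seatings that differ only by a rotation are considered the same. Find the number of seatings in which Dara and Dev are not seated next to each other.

72

Without the restriction there are (5)! = 120 seatings.
Seatings with Dara beside Dev: treat them as a block with 2 internal orders, giving 2 × (4)! = 48.
Subtracting, 120 − 48 = 72.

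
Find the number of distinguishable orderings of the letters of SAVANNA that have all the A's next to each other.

Treat the 3 copies of A as a single block. The multiset to arrange is then {AAA, N, N, S, V}, 5 items in all.
That gives (5)!/(2!) = 60 arrangements.

60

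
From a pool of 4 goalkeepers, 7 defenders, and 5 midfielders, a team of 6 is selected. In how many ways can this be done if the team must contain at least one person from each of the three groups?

Unrestricted: C(16,6) = 8008 ways to pick any 6 of the 16.
Subtract selections that omit an entire group: no goalkeepers → C(12,6) = 924; no defenders → C(9,6) = 84; no midfielders → C(11,6) = 462.
Add back selections omitting two groups (i.e. drawn from a single group): C(4,6) + C(7,6) + C(5,6) = 7.
By inclusion–exclusion: 8008 − 1470 + 7 = 6545.

6545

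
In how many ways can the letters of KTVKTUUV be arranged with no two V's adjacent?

1890

There are 8!/(2!·2!·2!·2!) = 2520 arrangements of KTVKTUUV in total.
Arrangements with the V's together: treat VV as one letter, giving (7)!/(2!·2!·2!) = 630.
Subtracting, 2520 − 630 = 1890 arrangements keep the V's apart.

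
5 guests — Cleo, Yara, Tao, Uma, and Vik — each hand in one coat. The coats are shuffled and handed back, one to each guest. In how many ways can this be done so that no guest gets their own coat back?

This is the derangement count D_5: permutations of 5 items with no fixed point.
By inclusion–exclusion this is Σ_{j=0}^{5} (−1)^j C(5,j)·(5−j)!.
Computing: 120 − 120 + 60 − 20 + 5 − 1 = 44.

44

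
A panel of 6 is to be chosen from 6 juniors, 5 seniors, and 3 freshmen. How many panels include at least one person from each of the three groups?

With no constraint there are C(14,6) = 3003 possible selections.
Selections missing a whole group: no juniors → C(8,6) = 28; no seniors → C(9,6) = 84; no freshmen → C(11,6) = 462.
Add back selections omitting two groups (i.e. drawn from a single group): C(6,6) + C(5,6) + C(3,6) = 1.
By inclusion–exclusion: 3003 − 574 + 1 = 2430.

2430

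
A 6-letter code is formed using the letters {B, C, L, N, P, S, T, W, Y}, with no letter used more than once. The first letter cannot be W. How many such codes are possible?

The first letter has 9−1 = 8 choices (anything except W).
The remaining 5 letters are filled from the other 8 symbols without repetition: 8 × 7 × 6 × 5 × 4 = 6720.
Total: 8 × 6720 = 53760.

53760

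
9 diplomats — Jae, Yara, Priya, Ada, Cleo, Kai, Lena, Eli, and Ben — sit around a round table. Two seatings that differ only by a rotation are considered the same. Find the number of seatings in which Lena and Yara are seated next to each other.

10080

Glue Lena and Yara into a block (2 internal orders). Seating 8 units around a circle gives (7)! arrangements.
So 2 × (7)! = 2 × 5040 = 10080.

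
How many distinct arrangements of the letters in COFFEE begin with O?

With the first slot taken by O, it remains to arrange the other 5 letters (CFFEE).
Those 5 letters have E appearing twice and F appearing twice, giving (5)!/(2!·2!) = 30.

30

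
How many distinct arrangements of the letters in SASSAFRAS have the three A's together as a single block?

Treat the 3 copies of A as a single block. The multiset to arrange is then {AAA, F, R, S, S, S, S}, 7 items in all.
That gives (7)!/(4!) = 210 arrangements.

210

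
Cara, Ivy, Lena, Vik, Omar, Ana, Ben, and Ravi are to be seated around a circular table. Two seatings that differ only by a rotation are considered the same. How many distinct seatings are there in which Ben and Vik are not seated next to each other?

3600

All circular seatings of 8 people number (7)! = 5040.
Seatings with Ben beside Vik: treat them as a block with 2 internal orders, giving 2 × (6)! = 1440.
Subtracting, 5040 − 1440 = 3600.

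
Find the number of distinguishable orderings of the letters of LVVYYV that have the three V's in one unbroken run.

12

Treat the 3 copies of V as a single block. The multiset to arrange is then {VVV, L, Y, Y}, 4 items in all.
That gives (4)!/(2!) = 12 arrangements.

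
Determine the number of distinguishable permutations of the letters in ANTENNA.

420

Letter multiplicities in ANTENNA: A×2, E×1, N×3, T×1.
Dividing 7! = 5040 by 3!·2! = 12 for the repeated letters gives 420.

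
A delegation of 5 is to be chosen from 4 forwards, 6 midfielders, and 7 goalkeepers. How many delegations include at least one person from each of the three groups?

4214

Unrestricted: C(17,5) = 6188 ways to pick any 5 of the 17.
Subtract selections that omit an entire group: no forwards → C(13,5) = 1287; no midfielders → C(11,5) = 462; no goalkeepers → C(10,5) = 252.
Add back selections omitting two groups (i.e. drawn from a single group): C(4,5) + C(6,5) + C(7,5) = 27.
By inclusion–exclusion: 6188 − 2001 + 27 = 4214.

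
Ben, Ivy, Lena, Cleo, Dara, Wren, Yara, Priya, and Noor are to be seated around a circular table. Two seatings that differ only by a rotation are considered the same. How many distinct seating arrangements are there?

40320

Fix one person's seat to break rotational symmetry; the remaining 8 people can be arranged in (8)! = 40320 ways.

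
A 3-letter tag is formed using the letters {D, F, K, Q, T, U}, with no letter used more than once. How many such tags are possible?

120

This is a permutation of 3 out of 6: P(6,3) = 6!/3!.
6 × 5 × 4 = 120.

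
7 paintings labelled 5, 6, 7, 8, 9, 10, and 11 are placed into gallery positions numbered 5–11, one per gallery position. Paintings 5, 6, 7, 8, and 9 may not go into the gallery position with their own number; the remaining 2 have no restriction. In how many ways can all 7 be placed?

Let Aᵢ (for 5 ≤ i ≤ 9) be the placements that put painting i in its forbidden gallery position. Any j of these fix j positions, leaving (7−j)! ways to fill the rest, and there are C(5,j) ways to pick which j.
By inclusion–exclusion, the number of valid placements is Σ_{j=0}^{5} (−1)^j C(5,j)·(7−j)!.
Computing: 5040 − 3600 + 1200 − 240 + 30 − 2 = 2428.

2428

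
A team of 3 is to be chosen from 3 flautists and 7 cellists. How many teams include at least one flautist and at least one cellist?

With no constraint there are C(10,3) = 120 possible selections.
Subtract selections that omit an entire group: no flautists → C(7,3) = 35; no cellists → C(3,3) = 1.
Both groups omitted at once is impossible, so 120 − 36 = 84.

84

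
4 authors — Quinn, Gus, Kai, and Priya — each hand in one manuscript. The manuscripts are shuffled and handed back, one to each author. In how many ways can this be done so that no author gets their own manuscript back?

9

Count assignments avoiding every fixed point. For any j of the 4 authors fixed to their own manuscript, the other 4−j can be arranged in (4−j)! ways.
By inclusion–exclusion this is Σ_{j=0}^{4} (−1)^j C(4,j)·(4−j)!.
Computing: 24 − 24 + 12 − 4 + 1 = 9.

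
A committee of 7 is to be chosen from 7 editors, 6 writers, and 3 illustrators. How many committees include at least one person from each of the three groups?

Total 7-person selections from all 16: C(16,7) = 11440.
Subtract selections that omit an entire group: no editors → C(9,7) = 36; no writers → C(10,7) = 120; no illustrators → C(13,7) = 1716.
Add back selections omitting two groups (i.e. drawn from a single group): C(7,7) + C(6,7) + C(3,7) = 1.
By inclusion–exclusion: 11440 − 1872 + 1 = 9569.

9569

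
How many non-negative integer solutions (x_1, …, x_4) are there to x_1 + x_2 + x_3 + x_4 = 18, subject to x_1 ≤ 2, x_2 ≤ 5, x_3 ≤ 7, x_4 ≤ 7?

19

Without the upper bounds there are C(21,3) = 1330 ways to split 18 among 4 variables.
Subtract solutions that violate a single cap (substitute x_i' = x_i − (cap_i+1)): x_1 ≥ 3 gives C(18,3) = 816; x_2 ≥ 6 gives C(15,3) = 455; x_3 ≥ 8 gives C(13,3) = 286; x_4 ≥ 8 gives C(13,3) = 286. Together 1843.
Add back pairs where two caps are both exceeded: 220 + 120 + 120 + 35 + 35 + 10 = 540.
Subtract triples: 4 + 4 + 0 + 0 = 8.
By inclusion–exclusion the count is 1330 − 1843 + 540 − 8 = 19.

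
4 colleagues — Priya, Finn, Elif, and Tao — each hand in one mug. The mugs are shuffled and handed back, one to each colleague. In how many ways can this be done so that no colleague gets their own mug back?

9

Let Aᵢ be the assignments in which colleague i gets their own mug. We want the size of the complement of A₁∪…∪A_4.
By inclusion–exclusion this is Σ_{j=0}^{4} (−1)^j C(4,j)·(4−j)!.
Computing: 24 − 24 + 12 − 4 + 1 = 9.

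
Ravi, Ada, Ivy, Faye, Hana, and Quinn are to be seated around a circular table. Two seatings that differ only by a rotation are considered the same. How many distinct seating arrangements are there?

120

Fix one person's seat to break rotational symmetry; the remaining 5 people can be arranged in (5)! = 120 ways.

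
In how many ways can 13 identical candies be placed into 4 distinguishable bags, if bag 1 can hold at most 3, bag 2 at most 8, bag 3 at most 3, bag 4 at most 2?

By stars and bars, unrestricted non-negative solutions to x_1+…+x_4 = 13 number C(13+3,3) = 560.
Subtract solutions that violate a single cap (substitute x_i' = x_i − (cap_i+1)): x_1 ≥ 4 gives C(12,3) = 220; x_2 ≥ 9 gives C(7,3) = 35; x_3 ≥ 4 gives C(12,3) = 220; x_4 ≥ 3 gives C(13,3) = 286. Together 761.
Add back pairs where two caps are both exceeded: 1 + 56 + 84 + 1 + 4 + 84 = 230.
Subtract triples: 0 + 0 + 10 + 0 = 10.
By inclusion–exclusion the count is 560 − 761 + 230 − 10 = 19.

19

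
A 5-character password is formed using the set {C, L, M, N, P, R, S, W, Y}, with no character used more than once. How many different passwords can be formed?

15120

With no repetition, fill the 5 characters in order: 9 choices, then 8, down to 5.
9 × 8 × 7 × 6 × 5 = 15120.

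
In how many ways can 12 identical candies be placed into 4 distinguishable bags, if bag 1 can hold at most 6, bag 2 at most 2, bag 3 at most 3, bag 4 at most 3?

10

By stars and bars, unrestricted non-negative solutions to x_1+…+x_4 = 12 number C(12+3,3) = 455.
Subtract solutions that violate a single cap (substitute x_i' = x_i − (cap_i+1)): x_1 ≥ 7 gives C(8,3) = 56; x_2 ≥ 3 gives C(12,3) = 220; x_3 ≥ 4 gives C(11,3) = 165; x_4 ≥ 4 gives C(11,3) = 165. Together 606.
Add back pairs where two caps are both exceeded: 10 + 4 + 4 + 56 + 56 + 35 = 165.
Subtract triples: 0 + 0 + 0 + 4 = 4.
By inclusion–exclusion the count is 455 − 606 + 165 − 4 = 10.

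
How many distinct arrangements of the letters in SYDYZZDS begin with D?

Fix D in the first position and arrange the remaining 7 letters.
Those 7 letters have S appearing twice, Y appearing twice, and Z appearing twice, giving (7)!/(2!·2!·2!) = 630.

630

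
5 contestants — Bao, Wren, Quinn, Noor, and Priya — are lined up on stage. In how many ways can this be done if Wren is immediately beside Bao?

48

Glue Wren and Bao into one block (2 internal orders), leaving 4 units to arrange in a row.
That gives 2 × 4! = 2 × 24 = 48.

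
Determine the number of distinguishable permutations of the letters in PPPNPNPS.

168

The 8 letters of PPPNPNPS have repeats: N appearing twice and P appearing 5 times.
Dividing 8! = 40320 by 5!·2! = 240 for the repeated letters gives 168.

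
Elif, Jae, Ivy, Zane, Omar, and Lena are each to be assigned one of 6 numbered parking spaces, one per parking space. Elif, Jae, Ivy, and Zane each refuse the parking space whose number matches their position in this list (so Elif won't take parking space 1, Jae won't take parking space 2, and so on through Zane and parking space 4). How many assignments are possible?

362

Let Aᵢ (for 1 ≤ i ≤ 4) be the placements that put person i in their forbidden parking space. Any j of these fix j positions, leaving (6−j)! ways to fill the rest, and there are C(4,j) ways to pick which j.
By inclusion–exclusion, the number of valid placements is Σ_{j=0}^{4} (−1)^j C(4,j)·(6−j)!.
Computing: 720 − 480 + 144 − 24 + 2 = 362.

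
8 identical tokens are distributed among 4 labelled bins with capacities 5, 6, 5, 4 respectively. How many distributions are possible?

Ignoring the caps, the number of non-negative solutions to x_1+…+x_4 = 8 is C(11,3) = 165.
Subtract solutions that violate a single cap (substitute x_i' = x_i − (cap_i+1)): x_1 ≥ 6 gives C(5,3) = 10; x_2 ≥ 7 gives C(4,3) = 4; x_3 ≥ 6 gives C(5,3) = 10; x_4 ≥ 5 gives C(6,3) = 20. Together 44.
No two caps can be exceeded simultaneously, so the pair terms are all 0.
By inclusion–exclusion the count is 165 − 44 + 0 = 121.

121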